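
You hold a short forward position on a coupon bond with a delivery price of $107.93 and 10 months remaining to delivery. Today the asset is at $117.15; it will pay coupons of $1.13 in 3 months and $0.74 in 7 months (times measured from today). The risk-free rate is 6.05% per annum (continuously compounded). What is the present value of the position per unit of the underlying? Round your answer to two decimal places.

PV(remaining coupons) I = 1.13·e^(−0.0605·3/12) + 0.74·e^(−0.0605·7/12) = 1.8274
Current forward F = (S − I)·e^(rT) = (117.15 − 1.8274)·e^(0.0605·10/12) = 115.3226 × 1.051709 = 121.2858
Value (long) = (F − K)·e^(−rT) = (121.2858 − 107.93) × 0.950833 = 12.6991
Short position value = −(long value) = -$12.70

-$12.70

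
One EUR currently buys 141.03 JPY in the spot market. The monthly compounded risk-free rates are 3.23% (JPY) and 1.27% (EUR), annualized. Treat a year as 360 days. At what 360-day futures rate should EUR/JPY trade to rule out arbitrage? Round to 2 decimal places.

143.82

By covered interest parity, F = S · (1+r_JPY/12)^(12T) / (1+r_EUR/12)^(12T)
= 141.03 × 1.032782 / 1.012774 = 141.03 × 1.019756
F = 143.82 JPY per EUR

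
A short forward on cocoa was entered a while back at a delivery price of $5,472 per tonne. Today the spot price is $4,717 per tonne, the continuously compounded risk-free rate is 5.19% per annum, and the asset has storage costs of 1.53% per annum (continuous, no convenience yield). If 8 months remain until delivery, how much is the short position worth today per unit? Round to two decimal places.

$520.55 per tonne

Current fair forward for the remaining 8 months: F = S·e^((r + u)·T), (r + u) = 0.0519 + 0.0153 = 0.0672
F = 4717 · e^(0.0672 × 8/12) = 4717 × 1.04581868 = 4933.1267
Value of long forward = (F − K)·e^(−rT) = (4933.1267 − 5472) · e^(−0.0519·8/12)
= -538.8733 × 0.96599174 = -520.55
Short position value = −(long value) = $520.55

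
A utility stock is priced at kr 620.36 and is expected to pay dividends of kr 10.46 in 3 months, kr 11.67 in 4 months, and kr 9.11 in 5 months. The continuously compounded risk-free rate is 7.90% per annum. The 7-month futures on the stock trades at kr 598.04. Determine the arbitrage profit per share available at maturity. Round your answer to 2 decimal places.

kr 19.70 per share

PV(dividends) I = 10.46·e^(−0.0790·3/12) + 11.67·e^(−0.0790·4/12) + 9.11·e^(−0.0790·5/12) = 30.4372
Fair futures F* = (S − I)·e^(rT) = (620.36 − 30.4372)·e^0.046083 = 589.9228 × 1.047161 = 617.7441
Market kr 598.04 < fair 617.7441: forward underpriced → reverse cash-and-carry (short the stock, invest proceeds at r, pay the dividends, go long the forward).
Profit at T = |F_mkt − F*| = |598.04 − 617.7441| = kr 19.70 per share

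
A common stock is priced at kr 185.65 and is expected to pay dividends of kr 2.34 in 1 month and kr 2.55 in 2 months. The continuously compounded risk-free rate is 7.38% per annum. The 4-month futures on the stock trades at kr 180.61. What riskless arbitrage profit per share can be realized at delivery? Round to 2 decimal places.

PV(dividends) I = 2.34·e^(−0.0738·1/12) + 2.55·e^(−0.0738·2/12) = 4.8445
Fair futures F* = (S − I)·e^(rT) = (185.65 − 4.8445)·e^0.024600 = 180.8055 × 1.024905 = 185.3085
Market kr 180.61 < fair 185.3085: forward underpriced → reverse cash-and-carry (short the stock, invest proceeds at r, pay the dividends, go long the forward).
Profit at T = |F_mkt − F*| = |180.61 − 185.3085| = kr 4.70 per share

kr 4.70 per share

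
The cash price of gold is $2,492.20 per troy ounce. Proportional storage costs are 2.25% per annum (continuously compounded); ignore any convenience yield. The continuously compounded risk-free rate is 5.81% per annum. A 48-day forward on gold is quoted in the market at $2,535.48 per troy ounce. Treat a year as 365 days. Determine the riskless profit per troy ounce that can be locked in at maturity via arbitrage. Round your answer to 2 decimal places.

Fair forward: F* = S·e^(carry·T), with carry = (r + u) = 0.0581 + 0.0225 = 0.0806
F* = 2492.20 · e^(0.0806 × 48/365) = 2492.20 · e^0.01059945 = 2492.20 × 1.01065582 = $2518.7564
Market $2535.48 > fair $2518.7564: forward overpriced → cash-and-carry (buy spot, short the forward).
At maturity, profit = |F_mkt − F*| = |2535.48 − 2518.7564| = $16.72 per troy ounce

$16.72 per troy ounce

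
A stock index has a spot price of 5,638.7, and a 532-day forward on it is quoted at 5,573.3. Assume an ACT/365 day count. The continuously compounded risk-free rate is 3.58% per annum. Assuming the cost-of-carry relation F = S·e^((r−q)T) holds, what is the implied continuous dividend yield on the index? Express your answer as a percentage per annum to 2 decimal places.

4.38%

From F = S·e^((r−q)T): (r − q) = ln(F/S)/T
ln(5573.3/5638.7) = ln(0.988402) = -0.011666
(r − q) = -0.011666 / (532/365) = -0.008004
q = r − ln(F/S)/T = 0.0358 + 0.008004 = 0.043804
q = 4.38%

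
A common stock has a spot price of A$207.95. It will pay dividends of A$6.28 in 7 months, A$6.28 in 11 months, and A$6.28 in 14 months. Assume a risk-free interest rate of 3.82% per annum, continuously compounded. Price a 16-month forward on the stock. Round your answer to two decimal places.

A$199.65

PV(dividends) I = 6.28·e^(−0.0382·7/12) + 6.28·e^(−0.0382·11/12) + 6.28·e^(−0.0382·14/12)
I = 6.1416 + 6.0639 + 6.0063 = 18.2118
F = (S − I)·e^(rT) = (207.95 − 18.2118) · e^(0.0382·16/12)
= 189.7382 · e^0.050933 = 189.7382 × 1.052252 = A$199.65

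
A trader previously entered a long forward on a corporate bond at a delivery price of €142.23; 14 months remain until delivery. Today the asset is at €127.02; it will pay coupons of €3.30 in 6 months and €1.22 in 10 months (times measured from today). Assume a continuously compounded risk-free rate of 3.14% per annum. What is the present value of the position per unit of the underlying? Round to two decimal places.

-€14.53

PV(remaining coupons) I = 3.30·e^(−0.0314·6/12) + 1.22·e^(−0.0314·10/12) = 4.4371
Current forward F = (S − I)·e^(rT) = (127.02 − 4.4371)·e^(0.0314·14/12) = 122.5829 × 1.037313 = 127.1568
Value (long) = (F − K)·e^(−rT) = (127.1568 − 142.23) × 0.964030 = -14.5310
Value = -€14.53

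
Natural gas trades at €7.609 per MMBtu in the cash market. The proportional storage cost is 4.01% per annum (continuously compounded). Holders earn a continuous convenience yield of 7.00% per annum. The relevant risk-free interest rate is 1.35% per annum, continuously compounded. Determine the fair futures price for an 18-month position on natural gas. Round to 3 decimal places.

Net carry = r + u − y = 0.0135 + 0.0401 − 0.0700 = -0.0164
F = S·e^((r+u−y)T) = 7.609 · e^(-0.0164 × 18/12) = 7.609 · e^-0.024600
= 7.609 × 0.975700 = €7.424 per MMBtu

€7.424 per MMBtu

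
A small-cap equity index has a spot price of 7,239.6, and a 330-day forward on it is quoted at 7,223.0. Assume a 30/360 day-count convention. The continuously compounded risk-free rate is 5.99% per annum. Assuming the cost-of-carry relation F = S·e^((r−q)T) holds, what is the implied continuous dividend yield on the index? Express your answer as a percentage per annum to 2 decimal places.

6.24%

From F = S·e^((r−q)T): (r − q) = ln(F/S)/T
ln(7223.0/7239.6) = ln(0.997707) = -0.002296
(r − q) = -0.002296 / (330/360) = -0.002505
q = r − ln(F/S)/T = 0.0599 + 0.002505 = 0.062405
q = 6.24%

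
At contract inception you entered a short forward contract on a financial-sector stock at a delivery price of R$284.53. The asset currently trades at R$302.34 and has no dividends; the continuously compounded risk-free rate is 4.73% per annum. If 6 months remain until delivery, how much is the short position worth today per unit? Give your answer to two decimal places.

-R$24.46

Current fair forward for the remaining 6 months: F = S·e^(r·T), r = 0.0473
F = 302.34 · e^(0.0473 × 6/12) = 302.34 × 1.023932 = 309.5756
Value of long forward = (F − K)·e^(−rT) = (309.5756 − 284.53) · e^(−0.0473·6/12)
= 25.0456 × 0.976627 = 24.46
Short position value = −(long value) = -R$24.46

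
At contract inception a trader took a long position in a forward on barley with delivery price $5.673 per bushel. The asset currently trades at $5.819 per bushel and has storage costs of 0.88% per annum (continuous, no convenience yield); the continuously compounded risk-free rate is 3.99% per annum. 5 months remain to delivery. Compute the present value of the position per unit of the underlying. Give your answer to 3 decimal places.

Current fair forward for the remaining 5 months: F = S·e^((r + u)·T), (r + u) = 0.0399 + 0.0088 = 0.0487
F = 5.819 · e^(0.0487 × 5/12) = 5.819 × 1.020499 = 5.9383
Value of long forward = (F − K)·e^(−rT) = (5.9383 − 5.673) · e^(−0.0399·5/12)
= 0.2653 × 0.983512 = 0.261

$0.261 per bushel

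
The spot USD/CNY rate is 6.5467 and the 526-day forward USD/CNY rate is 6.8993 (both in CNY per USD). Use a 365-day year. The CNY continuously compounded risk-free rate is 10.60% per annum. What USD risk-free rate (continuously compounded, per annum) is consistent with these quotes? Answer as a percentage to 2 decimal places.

F = S·e^((r_CNY − r_USD)T) ⇒ r_USD = r_CNY − ln(F/S)/T
ln(6.8993/6.5467) = 0.052459; /(526/365) = 0.036402
r_USD = 0.1060 − 0.036402 = 0.069598
r_USD = 6.96%

6.96%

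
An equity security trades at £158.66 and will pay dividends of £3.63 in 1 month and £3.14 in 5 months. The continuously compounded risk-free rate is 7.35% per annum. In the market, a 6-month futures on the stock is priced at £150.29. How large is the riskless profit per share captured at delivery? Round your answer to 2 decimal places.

PV(dividends) I = 3.63·e^(−0.0735·1/12) + 3.14·e^(−0.0735·5/12) = 6.6531
Fair futures F* = (S − I)·e^(rT) = (158.66 − 6.6531)·e^0.036750 = 152.0069 × 1.037434 = 157.6971
Market £150.29 < fair 157.6971: forward underpriced → reverse cash-and-carry (short the stock, invest proceeds at r, pay the dividends, go long the forward).
Profit at T = |F_mkt − F*| = |150.29 − 157.6971| = £7.41 per share

£7.41 per share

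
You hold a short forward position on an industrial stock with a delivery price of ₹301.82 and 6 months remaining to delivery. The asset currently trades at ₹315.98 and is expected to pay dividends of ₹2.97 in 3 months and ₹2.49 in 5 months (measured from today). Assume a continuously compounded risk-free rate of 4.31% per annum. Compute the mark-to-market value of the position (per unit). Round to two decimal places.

PV(remaining dividends) I = 2.97·e^(−0.0431·3/12) + 2.49·e^(−0.0431·5/12) = 5.3839
Current forward F = (S − I)·e^(rT) = (315.98 − 5.3839)·e^(0.0431·6/12) = 310.5961 × 1.021784 = 317.3621
Value (long) = (F − K)·e^(−rT) = (317.3621 − 301.82) × 0.978681 = 15.2108
Short position value = −(long value) = -₹15.21

-₹15.21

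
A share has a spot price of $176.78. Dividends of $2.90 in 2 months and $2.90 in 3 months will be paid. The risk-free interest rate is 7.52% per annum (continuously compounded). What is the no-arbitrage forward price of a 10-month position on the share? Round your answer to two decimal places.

PV(dividends) I = 2.90·e^(−0.0752·2/12) + 2.90·e^(−0.0752·3/12)
I = 2.8639 + 2.8460 = 5.7099
F = (S − I)·e^(rT) = (176.78 − 5.7099) · e^(0.0752·10/12)
= 171.0701 · e^0.062667 = 171.0701 × 1.064672 = $182.13

$182.13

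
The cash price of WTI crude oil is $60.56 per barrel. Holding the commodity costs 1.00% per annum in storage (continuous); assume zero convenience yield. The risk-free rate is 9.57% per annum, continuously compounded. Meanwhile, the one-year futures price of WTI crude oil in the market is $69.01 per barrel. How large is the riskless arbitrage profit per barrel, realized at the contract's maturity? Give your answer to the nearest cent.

$1.70 per barrel

Fair futures: F* = S·e^(carry·T), with carry = (r + u) = 0.0957 + 0.0100 = 0.1057
F* = 60.56 · e^(0.1057 × 12/12) = 60.56 · e^0.105700 = 60.56 × 1.111488 = $67.3117
Market $69.01 > fair $67.3117: forward overpriced → cash-and-carry (buy spot, short the forward).
At maturity, profit = |F_mkt − F*| = |69.01 − 67.3117| = $1.70 per barrel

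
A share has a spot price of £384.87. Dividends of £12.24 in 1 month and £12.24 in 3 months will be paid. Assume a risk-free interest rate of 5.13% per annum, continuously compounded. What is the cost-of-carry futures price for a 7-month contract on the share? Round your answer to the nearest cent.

PV(dividends) I = 12.24·e^(−0.0513·1/12) + 12.24·e^(−0.0513·3/12)
I = 12.1878 + 12.0840 = 24.2718
F = (S − I)·e^(rT) = (384.87 − 24.2718) · e^(0.0513·7/12)
= 360.5982 · e^0.029925 = 360.5982 × 1.030377 = £371.55

£371.55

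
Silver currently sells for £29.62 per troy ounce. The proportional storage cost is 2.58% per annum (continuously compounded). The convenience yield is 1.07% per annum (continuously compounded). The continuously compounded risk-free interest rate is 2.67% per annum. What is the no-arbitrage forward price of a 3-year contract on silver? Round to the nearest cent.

Net carry = r + u − y = 0.0267 + 0.0258 − 0.0107 = 0.0418
F = S·e^((r+u−y)T) = 29.62 · e^(0.0418 × 3) = 29.62 · e^0.125400
= 29.62 × 1.133602 = £33.58 per troy ounce

£33.58 per troy ounce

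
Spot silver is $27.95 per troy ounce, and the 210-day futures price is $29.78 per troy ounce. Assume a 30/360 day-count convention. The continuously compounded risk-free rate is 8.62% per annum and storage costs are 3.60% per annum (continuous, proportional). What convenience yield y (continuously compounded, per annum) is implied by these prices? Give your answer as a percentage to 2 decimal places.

F = S·e^((r+u−y)T) ⇒ (r+u−y) = ln(F/S)/T
ln(29.78/27.95) = 0.063420; /T ⇒ 0.108720
y = r + u − ln(F/S)/T = 0.0862 + 0.0360 − 0.108720 = 0.013480
y = 1.35%

1.35%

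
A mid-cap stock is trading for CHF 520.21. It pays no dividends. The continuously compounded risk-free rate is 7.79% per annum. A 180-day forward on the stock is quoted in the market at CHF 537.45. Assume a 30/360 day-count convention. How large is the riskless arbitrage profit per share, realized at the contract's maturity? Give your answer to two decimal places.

Fair forward: F* = S·e^(carry·T), with carry = r = 0.0779
F* = 520.21 · e^(0.0779 × 180/360) = 520.21 · e^0.038950 = 520.21 × 1.039718 = CHF 540.8717
Market CHF 537.45 < fair CHF 540.8717: forward underpriced → reverse cash-and-carry (short spot, go long the forward).
At maturity, profit = |F_mkt − F*| = |537.45 − 540.8717| = CHF 3.42 per share

CHF 3.42 per share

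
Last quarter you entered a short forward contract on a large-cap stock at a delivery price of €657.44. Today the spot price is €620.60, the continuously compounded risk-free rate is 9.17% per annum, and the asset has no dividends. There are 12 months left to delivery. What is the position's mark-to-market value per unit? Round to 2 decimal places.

-€20.77

Current fair forward for the remaining 12 months: F = S·e^(r·T), r = 0.0917
F = 620.60 · e^(0.0917 × 12/12) = 620.60 × 1.096036 = 680.1999
Value of long forward = (F − K)·e^(−rT) = (680.1999 − 657.44) · e^(−0.0917·12/12)
= 22.7599 × 0.912379 = 20.77
Short position value = −(long value) = -€20.77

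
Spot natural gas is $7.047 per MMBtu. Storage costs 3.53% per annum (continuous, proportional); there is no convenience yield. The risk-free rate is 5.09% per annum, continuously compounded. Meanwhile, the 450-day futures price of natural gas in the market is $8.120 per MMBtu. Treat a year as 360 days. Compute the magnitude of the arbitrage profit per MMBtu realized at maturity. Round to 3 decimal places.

$0.271 per MMBtu

Fair futures: F* = S·e^(carry·T), with carry = (r + u) = 0.0509 + 0.0353 = 0.0862
F* = 7.047 · e^(0.0862 × 450/360) = 7.047 · e^0.107750 = 7.047 × 1.113769 = $7.8487
Market $8.120 > fair $7.8487: forward overpriced → cash-and-carry (buy spot, short the forward).
At maturity, profit = |F_mkt − F*| = |8.120 − 7.8487| = $0.271 per MMBtu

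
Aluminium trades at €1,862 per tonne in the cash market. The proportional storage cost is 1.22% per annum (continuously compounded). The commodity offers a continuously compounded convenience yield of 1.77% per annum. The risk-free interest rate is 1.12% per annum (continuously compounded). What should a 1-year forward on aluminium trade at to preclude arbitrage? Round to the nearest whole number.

Net carry = r + u − y = 0.0112 + 0.0122 − 0.0177 = 0.0057
F = S·e^((r+u−y)T) = 1862 · e^(0.0057 × 1) = 1862 · e^0.005700
= 1862 × 1.005716 = €1,873 per tonne

€1,873 per tonne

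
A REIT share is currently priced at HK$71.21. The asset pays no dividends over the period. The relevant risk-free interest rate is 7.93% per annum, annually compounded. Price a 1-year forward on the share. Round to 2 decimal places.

HK$76.86

F = S · (1+r)^T
= 71.21 × 1.079300
F = HK$76.86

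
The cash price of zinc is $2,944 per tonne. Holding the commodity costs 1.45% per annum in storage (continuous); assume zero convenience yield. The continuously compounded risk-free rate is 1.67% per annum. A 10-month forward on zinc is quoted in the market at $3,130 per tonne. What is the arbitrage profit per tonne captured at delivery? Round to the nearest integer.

$108 per tonne

Fair forward: F* = S·e^(carry·T), with carry = (r + u) = 0.0167 + 0.0145 = 0.0312
F* = 2944 · e^(0.0312 × 10/12) = 2944 · e^0.026000 = 2944 × 1.026341 = $3021.5479
Market $3130 > fair $3021.5479: forward overpriced → cash-and-carry (buy spot, short the forward).
At maturity, profit = |F_mkt − F*| = |3130 − 3021.5479| = $108 per tonne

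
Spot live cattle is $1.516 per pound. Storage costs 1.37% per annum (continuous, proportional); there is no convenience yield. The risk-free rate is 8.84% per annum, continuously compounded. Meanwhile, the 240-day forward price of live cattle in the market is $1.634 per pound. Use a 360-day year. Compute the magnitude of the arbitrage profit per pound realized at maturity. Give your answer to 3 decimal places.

$0.011 per pound

Fair forward: F* = S·e^(carry·T), with carry = (r + u) = 0.0884 + 0.0137 = 0.1021
F* = 1.516 · e^(0.1021 × 240/360) = 1.516 · e^0.068067 = 1.516 × 1.070437 = $1.6228
Market $1.634 > fair $1.6228: forward overpriced → cash-and-carry (buy spot, short the forward).
At maturity, profit = |F_mkt − F*| = |1.634 − 1.6228| = $0.011 per pound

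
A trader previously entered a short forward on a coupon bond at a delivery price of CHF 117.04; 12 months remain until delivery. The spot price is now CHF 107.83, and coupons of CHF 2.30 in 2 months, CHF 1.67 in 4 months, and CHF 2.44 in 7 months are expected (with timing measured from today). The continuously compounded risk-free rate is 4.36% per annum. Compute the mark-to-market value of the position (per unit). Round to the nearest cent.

PV(remaining coupons) I = 2.30·e^(−0.0436·2/12) + 1.67·e^(−0.0436·4/12) + 2.44·e^(−0.0436·7/12) = 6.3080
Current forward F = (S − I)·e^(rT) = (107.83 − 6.3080)·e^(0.0436·12/12) = 101.5220 × 1.044564 = 106.0462
Value (long) = (F − K)·e^(−rT) = (106.0462 − 117.04) × 0.957337 = -10.5248
Short position value = −(long value) = CHF 10.52

CHF 10.52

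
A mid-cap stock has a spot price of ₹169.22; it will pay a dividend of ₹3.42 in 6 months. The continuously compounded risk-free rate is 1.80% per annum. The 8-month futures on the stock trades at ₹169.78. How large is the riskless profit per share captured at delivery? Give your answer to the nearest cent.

₹1.95 per share

PV(dividends) I = 3.42·e^(−0.0180·6/12) = 3.3894
Fair futures F* = (S − I)·e^(rT) = (169.22 − 3.3894)·e^0.012000 = 165.8306 × 1.012072 = 167.8325
Market ₹169.78 > fair 167.8325: forward overpriced → cash-and-carry (borrow at r, buy the stock and collect the dividends, short the forward).
Profit at T = |F_mkt − F*| = |169.78 − 167.8325| = ₹1.95 per share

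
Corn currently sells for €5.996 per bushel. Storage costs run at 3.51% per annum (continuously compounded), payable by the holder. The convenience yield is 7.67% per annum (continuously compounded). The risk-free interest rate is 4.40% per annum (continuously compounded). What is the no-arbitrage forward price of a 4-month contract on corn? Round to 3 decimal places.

Net carry = r + u − y = 0.0440 + 0.0351 − 0.0767 = 0.0024
F = S·e^((r+u−y)T) = 5.996 · e^(0.0024 × 4/12) = 5.996 · e^0.000800
= 5.996 × 1.000800 = €6.001 per bushel

€6.001 per bushel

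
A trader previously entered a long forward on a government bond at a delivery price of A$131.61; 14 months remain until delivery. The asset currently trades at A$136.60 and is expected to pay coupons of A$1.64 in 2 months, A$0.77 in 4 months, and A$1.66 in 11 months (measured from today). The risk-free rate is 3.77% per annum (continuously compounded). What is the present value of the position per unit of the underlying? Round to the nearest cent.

A$6.66

PV(remaining coupons) I = 1.64·e^(−0.0377·2/12) + 0.77·e^(−0.0377·4/12) + 1.66·e^(−0.0377·11/12) = 3.9937
Current forward F = (S − I)·e^(rT) = (136.60 − 3.9937)·e^(0.0377·14/12) = 132.6063 × 1.044965 = 138.5689
Value (long) = (F − K)·e^(−rT) = (138.5689 − 131.61) × 0.956970 = 6.6595
Value = A$6.66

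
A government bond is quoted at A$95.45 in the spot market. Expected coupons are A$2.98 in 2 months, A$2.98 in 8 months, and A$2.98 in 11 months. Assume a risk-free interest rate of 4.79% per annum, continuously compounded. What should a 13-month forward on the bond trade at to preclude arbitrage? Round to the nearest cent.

A$91.38

PV(coupons) I = 2.98·e^(−0.0479·2/12) + 2.98·e^(−0.0479·8/12) + 2.98·e^(−0.0479·11/12)
I = 2.9563 + 2.8863 + 2.8520 = 8.6946
F = (S − I)·e^(rT) = (95.45 − 8.6946) · e^(0.0479·13/12)
= 86.7554 · e^0.051892 = 86.7554 × 1.053262 = A$91.38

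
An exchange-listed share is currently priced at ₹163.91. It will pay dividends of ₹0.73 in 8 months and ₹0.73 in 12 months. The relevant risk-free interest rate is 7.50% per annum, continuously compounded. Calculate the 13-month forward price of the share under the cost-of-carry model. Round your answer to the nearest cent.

₹176.30

PV(dividends) I = 0.73·e^(−0.0750·8/12) + 0.73·e^(−0.0750·12/12)
I = 0.6944 + 0.6773 = 1.3717
F = (S − I)·e^(rT) = (163.91 − 1.3717) · e^(0.0750·13/12)
= 162.5383 · e^0.081250 = 162.5383 × 1.084642 = ₹176.30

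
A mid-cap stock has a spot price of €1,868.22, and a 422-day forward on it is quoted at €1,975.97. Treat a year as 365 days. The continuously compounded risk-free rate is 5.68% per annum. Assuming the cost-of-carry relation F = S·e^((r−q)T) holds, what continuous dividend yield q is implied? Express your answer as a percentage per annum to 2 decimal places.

0.83%

From F = S·e^((r−q)T): (r − q) = ln(F/S)/T
ln(1975.97/1868.22) = ln(1.057675) = 0.056073
(r − q) = 0.056073 / (422/365) = 0.048499
q = r − ln(F/S)/T = 0.0568 − 0.048499 = 0.008301
q = 0.83%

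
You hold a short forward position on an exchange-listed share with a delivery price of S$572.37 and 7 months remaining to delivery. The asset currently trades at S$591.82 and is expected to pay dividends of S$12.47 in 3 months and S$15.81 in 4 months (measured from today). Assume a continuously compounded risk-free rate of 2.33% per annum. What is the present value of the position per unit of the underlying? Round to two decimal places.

PV(remaining dividends) I = 12.47·e^(−0.0233·3/12) + 15.81·e^(−0.0233·4/12) = 28.0853
Current forward F = (S − I)·e^(rT) = (591.82 − 28.0853)·e^(0.0233·7/12) = 563.7347 × 1.013684 = 571.4488
Value (long) = (F − K)·e^(−rT) = (571.4488 − 572.37) × 0.986500 = -0.9088
Short position value = −(long value) = S$0.91

S$0.91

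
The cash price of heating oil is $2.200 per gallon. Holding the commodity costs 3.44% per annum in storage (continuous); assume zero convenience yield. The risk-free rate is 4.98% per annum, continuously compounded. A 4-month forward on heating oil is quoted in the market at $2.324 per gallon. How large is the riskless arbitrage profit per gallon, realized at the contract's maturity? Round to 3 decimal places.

Fair forward: F* = S·e^(carry·T), with carry = (r + u) = 0.0498 + 0.0344 = 0.0842
F* = 2.200 · e^(0.0842 × 4/12) = 2.200 · e^0.028067 = 2.200 × 1.028465 = $2.2626
Market $2.324 > fair $2.2626: forward overpriced → cash-and-carry (buy spot, short the forward).
At maturity, profit = |F_mkt − F*| = |2.324 − 2.2626| = $0.061 per gallon

$0.061 per gallon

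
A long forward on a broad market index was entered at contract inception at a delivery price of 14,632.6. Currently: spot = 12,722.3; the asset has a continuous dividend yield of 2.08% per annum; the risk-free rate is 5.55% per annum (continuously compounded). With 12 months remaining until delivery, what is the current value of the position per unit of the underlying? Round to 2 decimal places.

Current fair forward for the remaining 12 months: F = S·e^((r − q)·T), (r − q) = 0.0555 − 0.0208 = 0.0347
F = 12722.3 · e^(0.0347 × 12/12) = 12722.3 × 1.03530907 = 13171.5126
Value of long forward = (F − K)·e^(−rT) = (13171.5126 − 14632.6) · e^(−0.0555·12/12)
= -1461.0874 × 0.94601202 = -1382.21

-1382.21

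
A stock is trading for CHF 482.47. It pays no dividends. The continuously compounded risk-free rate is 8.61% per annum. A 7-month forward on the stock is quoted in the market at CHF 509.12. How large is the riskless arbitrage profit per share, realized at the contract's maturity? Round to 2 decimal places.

CHF 1.80 per share

Fair forward: F* = S·e^(carry·T), with carry = r = 0.0861
F* = 482.47 · e^(0.0861 × 7/12) = 482.47 · e^0.050225 = 482.47 × 1.051508 = CHF 507.3211
Market CHF 509.12 > fair CHF 507.3211: forward overpriced → cash-and-carry (buy spot, short the forward).
At maturity, profit = |F_mkt − F*| = |509.12 − 507.3211| = CHF 1.80 per share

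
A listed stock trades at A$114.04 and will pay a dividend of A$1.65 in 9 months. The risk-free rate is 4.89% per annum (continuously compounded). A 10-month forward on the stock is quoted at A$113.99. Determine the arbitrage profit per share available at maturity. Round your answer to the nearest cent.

PV(dividends) I = 1.65·e^(−0.0489·9/12) = 1.5906
Fair forward F* = (S − I)·e^(rT) = (114.04 − 1.5906)·e^0.040750 = 112.4494 × 1.041592 = 117.1264
Market A$113.99 < fair 117.1264: forward underpriced → reverse cash-and-carry (short the stock, invest proceeds at r, pay the dividends, go long the forward).
Profit at T = |F_mkt − F*| = |113.99 − 117.1264| = A$3.14 per share

A$3.14 per share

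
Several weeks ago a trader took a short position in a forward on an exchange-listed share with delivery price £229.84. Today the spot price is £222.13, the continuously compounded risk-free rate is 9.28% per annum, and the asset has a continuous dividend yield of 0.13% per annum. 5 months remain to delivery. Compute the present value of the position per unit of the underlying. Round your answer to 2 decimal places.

Current fair forward for the remaining 5 months: F = S·e^((r − q)·T), (r − q) = 0.0928 − 0.0013 = 0.0915
F = 222.13 · e^(0.0915 × 5/12) = 222.13 × 1.038861 = 230.7622
Value of long forward = (F − K)·e^(−rT) = (230.7622 − 229.84) · e^(−0.0928·5/12)
= 0.9222 × 0.962071 = 0.89
Short position value = −(long value) = -£0.89

-£0.89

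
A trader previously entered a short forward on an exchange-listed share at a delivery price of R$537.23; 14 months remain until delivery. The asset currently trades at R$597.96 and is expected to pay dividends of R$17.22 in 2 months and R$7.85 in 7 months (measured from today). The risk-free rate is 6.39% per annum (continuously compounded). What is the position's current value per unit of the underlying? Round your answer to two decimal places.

-R$74.72

PV(remaining dividends) I = 17.22·e^(−0.0639·2/12) + 7.85·e^(−0.0639·7/12) = 24.6004
Current forward F = (S − I)·e^(rT) = (597.96 − 24.6004)·e^(0.0639·14/12) = 573.3596 × 1.077399 = 617.7371
Value (long) = (F − K)·e^(−rT) = (617.7371 − 537.23) × 0.928161 = 74.7236
Short position value = −(long value) = -R$74.72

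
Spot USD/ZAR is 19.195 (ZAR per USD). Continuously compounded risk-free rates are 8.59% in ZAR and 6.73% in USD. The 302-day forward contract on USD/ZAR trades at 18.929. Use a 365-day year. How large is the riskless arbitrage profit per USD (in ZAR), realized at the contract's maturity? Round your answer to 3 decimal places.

Fair forward: F* = S·e^(carry·T), with carry = (r_ZAR − r_USD) = 0.0859 − 0.0673 = 0.0186
F* = 19.195 · e^(0.0186 × 302/365) = 19.195 · e^0.015390 = 19.195 × 1.015509 = 19.4927
Market 18.929 < fair 19.4927: forward underpriced → reverse cash-and-carry (short spot, go long the forward).
At maturity, profit = |F_mkt − F*| = |18.929 − 19.4927| = 0.564 per USD (in ZAR)

0.564 per USD (in ZAR)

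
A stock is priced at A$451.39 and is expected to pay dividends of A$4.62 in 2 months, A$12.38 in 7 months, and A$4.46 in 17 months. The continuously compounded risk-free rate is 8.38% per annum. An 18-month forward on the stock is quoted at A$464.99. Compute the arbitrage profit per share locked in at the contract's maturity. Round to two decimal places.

A$23.83 per share

PV(dividends) I = 4.62·e^(−0.0838·2/12) + 12.38·e^(−0.0838·7/12) + 4.46·e^(−0.0838·17/12) = 20.3060
Fair forward F* = (S − I)·e^(rT) = (451.39 − 20.3060)·e^0.125700 = 431.0840 × 1.133942 = 488.8243
Market A$464.99 < fair 488.8243: forward underpriced → reverse cash-and-carry (short the stock, invest proceeds at r, pay the dividends, go long the forward).
Profit at T = |F_mkt − F*| = |464.99 − 488.8243| = A$23.83 per share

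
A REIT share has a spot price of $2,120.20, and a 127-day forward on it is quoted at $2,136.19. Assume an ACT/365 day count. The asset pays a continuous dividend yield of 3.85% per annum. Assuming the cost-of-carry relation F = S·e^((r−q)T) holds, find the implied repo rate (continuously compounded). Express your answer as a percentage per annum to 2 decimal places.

From F = S·e^((r−q)T): (r − q) = ln(F/S)/T
ln(2136.19/2120.20) = ln(1.007542) = 0.007514
(r − q) = 0.007514 / (127/365) = 0.021595
r = ln(F/S)/T + q = 0.021595 + 0.0385 = 0.060095
r = 6.01%

6.01%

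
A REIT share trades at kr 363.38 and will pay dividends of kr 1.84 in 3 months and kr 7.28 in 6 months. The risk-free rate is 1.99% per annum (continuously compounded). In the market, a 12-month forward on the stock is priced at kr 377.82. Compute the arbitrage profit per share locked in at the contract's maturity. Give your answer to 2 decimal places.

kr 16.36 per share

PV(dividends) I = 1.84·e^(−0.0199·3/12) + 7.28·e^(−0.0199·6/12) = 9.0388
Fair forward F* = (S − I)·e^(rT) = (363.38 − 9.0388)·e^0.019900 = 354.3412 × 1.020099 = 361.4631
Market kr 377.82 > fair 361.4631: forward overpriced → cash-and-carry (borrow at r, buy the stock and collect the dividends, short the forward).
Profit at T = |F_mkt − F*| = |377.82 − 361.4631| = kr 16.36 per share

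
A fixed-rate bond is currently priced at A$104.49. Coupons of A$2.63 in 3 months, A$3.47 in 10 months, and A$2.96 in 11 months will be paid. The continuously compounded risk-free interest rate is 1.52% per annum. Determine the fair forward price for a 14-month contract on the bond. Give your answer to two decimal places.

PV(coupons) I = 2.63·e^(−0.0152·3/12) + 3.47·e^(−0.0152·10/12) + 2.96·e^(−0.0152·11/12)
I = 2.6200 + 3.4263 + 2.9190 = 8.9653
F = (S − I)·e^(rT) = (104.49 − 8.9653) · e^(0.0152·14/12)
= 95.5247 · e^0.017733 = 95.5247 × 1.017891 = A$97.23

A$97.23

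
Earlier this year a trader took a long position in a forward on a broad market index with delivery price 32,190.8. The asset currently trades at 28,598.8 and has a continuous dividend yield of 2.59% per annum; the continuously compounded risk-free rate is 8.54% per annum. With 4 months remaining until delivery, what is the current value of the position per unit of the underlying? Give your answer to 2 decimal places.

Current fair forward for the remaining 4 months: F = S·e^((r − q)·T), (r − q) = 0.0854 − 0.0259 = 0.0595
F = 28598.8 · e^(0.0595 × 4/12) = 28598.8 × 1.02003132 = 29171.6717
Value of long forward = (F − K)·e^(−rT) = (29171.6717 − 32190.8) · e^(−0.0854·4/12)
= -3019.1283 × 0.97193469 = -2934.40

-2934.40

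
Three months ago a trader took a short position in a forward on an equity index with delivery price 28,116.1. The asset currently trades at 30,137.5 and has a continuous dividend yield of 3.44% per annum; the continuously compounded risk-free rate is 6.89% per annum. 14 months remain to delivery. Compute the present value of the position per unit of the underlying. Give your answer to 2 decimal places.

Current fair forward for the remaining 14 months: F = S·e^((r − q)·T), (r − q) = 0.0689 − 0.0344 = 0.0345
F = 30137.5 · e^(0.0345 × 14/12) = 30137.5 × 1.04107101 = 31375.2776
Value of long forward = (F − K)·e^(−rT) = (31375.2776 − 28116.1) · e^(−0.0689·14/12)
= 3259.1776 × 0.92276255 = 3007.45
Short position value = −(long value) = -3007.45

-3007.45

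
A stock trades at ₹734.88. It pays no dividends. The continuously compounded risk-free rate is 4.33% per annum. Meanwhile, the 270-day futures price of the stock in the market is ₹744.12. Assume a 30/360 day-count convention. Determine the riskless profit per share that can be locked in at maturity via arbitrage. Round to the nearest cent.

Fair futures: F* = S·e^(carry·T), with carry = r = 0.0433
F* = 734.88 · e^(0.0433 × 270/360) = 734.88 · e^0.032475 = 734.88 × 1.033008 = ₹759.1369
Market ₹744.12 < fair ₹759.1369: forward underpriced → reverse cash-and-carry (short spot, go long the forward).
At maturity, profit = |F_mkt − F*| = |744.12 − 759.1369| = ₹15.02 per share

₹15.02 per share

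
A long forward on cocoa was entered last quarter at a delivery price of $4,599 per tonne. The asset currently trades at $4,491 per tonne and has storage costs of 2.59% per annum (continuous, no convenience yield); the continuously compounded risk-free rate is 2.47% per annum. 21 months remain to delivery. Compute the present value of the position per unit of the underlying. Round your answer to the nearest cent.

$294.79 per tonne

Current fair forward for the remaining 21 months: F = S·e^((r + u)·T), (r + u) = 0.0247 + 0.0259 = 0.0506
F = 4491 · e^(0.0506 × 21/12) = 4491 × 1.09258888 = 4906.8167
Value of long forward = (F − K)·e^(−rT) = (4906.8167 − 4599) · e^(−0.0247·21/12)
= 307.8167 × 0.95769588 = 294.79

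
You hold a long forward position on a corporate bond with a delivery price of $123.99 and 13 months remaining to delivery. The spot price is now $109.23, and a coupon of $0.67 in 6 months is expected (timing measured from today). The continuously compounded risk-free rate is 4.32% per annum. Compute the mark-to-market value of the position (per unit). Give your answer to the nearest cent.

PV(remaining coupons) I = 0.67·e^(−0.0432·6/12) = 0.6557
Current forward F = (S − I)·e^(rT) = (109.23 − 0.6557)·e^(0.0432·13/12) = 108.5743 × 1.047912 = 113.7763
Value (long) = (F − K)·e^(−rT) = (113.7763 − 123.99) × 0.954278 = -9.7467
Value = -$9.75

-$9.75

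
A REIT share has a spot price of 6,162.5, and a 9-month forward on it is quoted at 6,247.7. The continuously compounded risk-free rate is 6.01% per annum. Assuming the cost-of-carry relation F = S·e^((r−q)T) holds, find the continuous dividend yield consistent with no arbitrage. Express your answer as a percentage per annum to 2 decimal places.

4.18%

From F = S·e^((r−q)T): (r − q) = ln(F/S)/T
ln(6247.7/6162.5) = ln(1.013826) = 0.013731
(r − q) = 0.013731 / (9/12) = 0.018308
q = r − ln(F/S)/T = 0.0601 − 0.018308 = 0.041792
q = 4.18%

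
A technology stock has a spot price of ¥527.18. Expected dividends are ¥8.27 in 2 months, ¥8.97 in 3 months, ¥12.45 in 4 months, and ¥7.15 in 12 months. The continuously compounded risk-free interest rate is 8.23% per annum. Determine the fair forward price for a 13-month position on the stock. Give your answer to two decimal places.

PV(dividends) I = 8.27·e^(−0.0823·2/12) + 8.97·e^(−0.0823·3/12) + 12.45·e^(−0.0823·4/12) + 7.15·e^(−0.0823·12/12)
I = 8.1573 + 8.7873 + 12.1131 + 6.5851 = 35.6428
F = (S − I)·e^(rT) = (527.18 − 35.6428) · e^(0.0823·13/12)
= 491.5372 · e^0.089158 = 491.5372 × 1.093253 = ¥537.37

¥537.37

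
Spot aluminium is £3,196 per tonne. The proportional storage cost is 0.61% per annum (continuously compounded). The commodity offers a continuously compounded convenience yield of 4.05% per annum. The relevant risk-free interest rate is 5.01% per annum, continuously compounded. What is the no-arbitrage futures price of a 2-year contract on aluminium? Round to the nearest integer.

£3,298 per tonne

Net carry = r + u − y = 0.0501 + 0.0061 − 0.0405 = 0.0157
F = S·e^((r+u−y)T) = 3196 · e^(0.0157 × 2) = 3196 · e^0.031400
= 3196 × 1.031898 = £3,298 per tonne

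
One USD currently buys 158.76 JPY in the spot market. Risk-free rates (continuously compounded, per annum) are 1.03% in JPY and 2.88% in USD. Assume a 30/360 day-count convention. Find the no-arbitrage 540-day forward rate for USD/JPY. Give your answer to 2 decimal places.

154.41

F = S·e^((r_JPY − r_USD)T) = 158.76 · e^((0.0103 − 0.0288) × 540/360)
= 158.76 · e^-0.027750 = 158.76 × 0.972631
F = 154.41 JPY per USD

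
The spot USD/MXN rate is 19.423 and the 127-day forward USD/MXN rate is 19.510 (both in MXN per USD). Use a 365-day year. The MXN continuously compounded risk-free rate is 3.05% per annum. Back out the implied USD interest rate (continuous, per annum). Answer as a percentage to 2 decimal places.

1.77%

F = S·e^((r_MXN − r_USD)T) ⇒ r_USD = r_MXN − ln(F/S)/T
ln(19.510/19.423) = 0.004469; /(127/365) = 0.012844
r_USD = 0.0305 − 0.012844 = 0.017656
r_USD = 1.77%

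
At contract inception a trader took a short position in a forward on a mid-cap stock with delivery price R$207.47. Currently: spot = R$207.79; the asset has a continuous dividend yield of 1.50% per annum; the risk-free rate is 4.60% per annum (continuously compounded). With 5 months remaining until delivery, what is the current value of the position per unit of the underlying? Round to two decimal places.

-R$2.96

Current fair forward for the remaining 5 months: F = S·e^((r − q)·T), (r − q) = 0.0460 − 0.0150 = 0.0310
F = 207.79 · e^(0.0310 × 5/12) = 207.79 × 1.013000 = 210.4913
Value of long forward = (F − K)·e^(−rT) = (210.4913 − 207.47) · e^(−0.0460·5/12)
= 3.0213 × 0.981016 = 2.96
Short position value = −(long value) = -R$2.96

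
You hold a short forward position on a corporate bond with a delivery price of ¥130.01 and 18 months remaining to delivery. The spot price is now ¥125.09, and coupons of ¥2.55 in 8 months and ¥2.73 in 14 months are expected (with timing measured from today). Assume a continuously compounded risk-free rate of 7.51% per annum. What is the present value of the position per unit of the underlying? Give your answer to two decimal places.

PV(remaining coupons) I = 2.55·e^(−0.0751·8/12) + 2.73·e^(−0.0751·14/12) = 4.9265
Current forward F = (S − I)·e^(rT) = (125.09 − 4.9265)·e^(0.0751·18/12) = 120.1635 × 1.119240 = 134.4918
Value (long) = (F − K)·e^(−rT) = (134.4918 − 130.01) × 0.893463 = 4.0043
Short position value = −(long value) = -¥4.00

-¥4.00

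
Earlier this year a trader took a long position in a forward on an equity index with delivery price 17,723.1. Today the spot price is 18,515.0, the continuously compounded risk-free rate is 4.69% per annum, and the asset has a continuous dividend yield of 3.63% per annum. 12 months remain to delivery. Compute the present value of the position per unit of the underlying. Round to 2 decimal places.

Current fair forward for the remaining 12 months: F = S·e^((r − q)·T), (r − q) = 0.0469 − 0.0363 = 0.0106
F = 18515.0 · e^(0.0106 × 12/12) = 18515.0 × 1.01065638 = 18712.3029
Value of long forward = (F − K)·e^(−rT) = (18712.3029 − 17723.1) · e^(−0.0469·12/12)
= 989.2029 × 0.95418281 = 943.88

943.88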